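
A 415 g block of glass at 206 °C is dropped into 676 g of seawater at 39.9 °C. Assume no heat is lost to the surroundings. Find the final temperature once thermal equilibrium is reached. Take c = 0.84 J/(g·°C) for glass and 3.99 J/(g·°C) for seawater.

T_f ≈ 58.9 °C

T_f = Σ m_i c_i T_i / Σ m_i c_i:
T_f = (348.6·206 + 2697.2·39.9) / (348.6 + 2697.2)
    = 179431 / 3045.8 ≈ 58.91 °C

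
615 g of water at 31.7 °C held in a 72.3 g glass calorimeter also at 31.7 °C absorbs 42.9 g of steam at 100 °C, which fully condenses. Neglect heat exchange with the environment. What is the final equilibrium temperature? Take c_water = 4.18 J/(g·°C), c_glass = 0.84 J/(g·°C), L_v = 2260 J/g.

Energy balance with sensible and latent terms:
latent heat released on condensation: 42.9×2260 = 96954
  condensate cools 100→T: 42.9×4.18×(T − 100) = 179.32(T − 100)
  water warms: 615×4.18×(T − 31.7) = 2570.7(T − 31.7)
  glass cup: 72.3×0.84×(T − 31.7) = 60.73(T − 31.7)
2810.8 T = 96954 + 17932 + 83416 = 198303
T ≈ 70.55 °C — below 100 °C, confirming all the steam condensed.

T_f ≈ 70.6 °C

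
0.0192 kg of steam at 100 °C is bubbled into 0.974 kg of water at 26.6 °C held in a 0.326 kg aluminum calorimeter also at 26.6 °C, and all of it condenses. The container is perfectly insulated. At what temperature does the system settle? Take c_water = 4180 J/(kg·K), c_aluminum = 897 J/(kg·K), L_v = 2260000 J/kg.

Conservation of energy gives ΣQ = 0:
steam→water at 100 °C releases m L_v = 0.0192×2260000 = 43392; condensate cools 100→T: 0.0192×4180×(T − 100) = 80.26(T − 100); original water: 4071.3(T − 26.6); cup: 292.42(T − 26.6)
4444 T = 43392 + 8025.6 + 116076 = 167493
T ≈ 37.69 °C, under the boiling point, so the assumption holds.

T_f ≈ 37.7 °C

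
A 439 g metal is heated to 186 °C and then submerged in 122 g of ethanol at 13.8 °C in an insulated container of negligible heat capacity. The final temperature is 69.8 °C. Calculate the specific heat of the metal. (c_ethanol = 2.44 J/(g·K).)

c ≈ 0.327 J/(g·K)

Heat lost by the metal = heat gained by the ethanol:
439·c·(186 − 69.8) = 122·2.44·(69.8 − 13.8)
51012 c = 16670  ⇒  c ≈ 0.3268 J/(g·K)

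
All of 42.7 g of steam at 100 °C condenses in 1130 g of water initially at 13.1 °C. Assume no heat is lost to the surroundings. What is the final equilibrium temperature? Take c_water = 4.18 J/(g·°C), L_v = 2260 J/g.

Taking heat into each body as positive, Σ m c ΔT = 0:
steam→water at 100 °C releases m L_v = 42.7·2260 = 96502
  condensed water 100 °C→T: 178.49(T − 100)
  water warms: 1130·4.18·(T − 13.1) = 4723.4(T − 13.1)
4901.9 T = 96502 + 17849 + 61877 = 176227
T ≈ 35.95 °C — below 100 °C, confirming all the steam condensed.

T_f ≈ 36.0 °C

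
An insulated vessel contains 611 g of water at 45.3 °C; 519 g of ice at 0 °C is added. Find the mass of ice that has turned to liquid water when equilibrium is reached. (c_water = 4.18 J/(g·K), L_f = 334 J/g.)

m_melted ≈ 346 g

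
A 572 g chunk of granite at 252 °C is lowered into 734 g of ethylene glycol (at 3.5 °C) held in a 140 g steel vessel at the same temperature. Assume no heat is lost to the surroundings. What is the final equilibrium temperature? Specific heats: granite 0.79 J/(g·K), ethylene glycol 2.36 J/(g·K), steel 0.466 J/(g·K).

T_f ≈ 53.4 °C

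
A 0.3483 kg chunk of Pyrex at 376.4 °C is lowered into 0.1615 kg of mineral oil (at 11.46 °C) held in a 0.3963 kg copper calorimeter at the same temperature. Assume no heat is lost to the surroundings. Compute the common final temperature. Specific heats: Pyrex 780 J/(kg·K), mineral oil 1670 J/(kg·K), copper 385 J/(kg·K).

Energy conservation, ΣQ = 0:
0.3483×780×(T − 376.4) + 0.1615×1670×(T − 11.46) + 0.3963×385×(T − 11.46) = 0
693.95 T = 107097
T = 107097 / 693.95 = 154 °C

T_f ≈ 154.3 °C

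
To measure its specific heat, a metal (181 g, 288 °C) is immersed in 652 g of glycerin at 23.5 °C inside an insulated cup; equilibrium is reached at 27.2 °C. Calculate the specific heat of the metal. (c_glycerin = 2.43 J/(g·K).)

c ≈ 0.124 J/(g·K)

Heat gained plus heat lost sum to zero:
181×c×(27.2 − 288) + 652×2.43×(27.2 − 23.5) = 0
-47205 c = -5862.1
c = -5862.1/-47205 ≈ 0.1242 J/(g·K)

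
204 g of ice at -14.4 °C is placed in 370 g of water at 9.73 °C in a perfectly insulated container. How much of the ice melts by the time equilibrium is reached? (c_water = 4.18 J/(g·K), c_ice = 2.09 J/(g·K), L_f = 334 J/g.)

Water can give up m c ΔT = 370·4.18·9.73 = 15048 J before reaching 0 °C.
Warming the ice to 0 °C takes 204·2.09·14.4 = 6139.6 J, leaving 8908.8 J for melting.
Fully melting the ice requires m_ice L_f = 204·334 = 68136 J.
8908.8 J < 68136 J, so only part of the ice melts and the system sits at 0 °C.
m_melted·334 = 8908.8  ⇒  m_melted ≈ 26.67 g.

m_melted ≈ 26.7 g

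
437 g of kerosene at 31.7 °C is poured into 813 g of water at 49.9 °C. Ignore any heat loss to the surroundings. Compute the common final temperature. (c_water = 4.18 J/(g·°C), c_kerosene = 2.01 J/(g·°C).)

With ΣQ=0 the equilibrium temperature is the m·c-weighted mean:
T_f = (3398.3*49.9 + 878.37*31.7) / (3398.3 + 878.37)
    = 197421 / 4276.7 ≈ 46.16 °C

T_f ≈ 46.2 °C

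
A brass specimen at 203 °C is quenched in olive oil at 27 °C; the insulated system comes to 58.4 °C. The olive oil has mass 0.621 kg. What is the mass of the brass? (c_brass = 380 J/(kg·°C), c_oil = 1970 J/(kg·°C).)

Taking heat into each body as positive, Σ m c ΔT = 0:
m·380·(58.4 − 203) + 0.621·1970·(58.4 − 27) = 0
-54948 m = -38414
m = -38414/-54948 ≈ 0.6991 kg

m ≈ 0.699 kg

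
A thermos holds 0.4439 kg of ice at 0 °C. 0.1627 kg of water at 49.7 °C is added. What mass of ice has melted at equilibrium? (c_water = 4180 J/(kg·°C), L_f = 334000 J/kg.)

m_melted ≈ 0.101 kg

Water can give up m c ΔT = 0.1627·4180·49.7 = 33800 J before reaching 0 °C.
To melt every bit of ice: 0.4439·334000 = 148263 J.
33800 J < 148263 J, so only part of the ice melts and the system sits at 0 °C.
m_melt = 33800 / L_f = 0.1012 kg.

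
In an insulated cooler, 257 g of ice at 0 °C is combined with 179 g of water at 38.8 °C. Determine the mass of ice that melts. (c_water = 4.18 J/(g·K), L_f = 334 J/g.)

m_melted ≈ 86.9 g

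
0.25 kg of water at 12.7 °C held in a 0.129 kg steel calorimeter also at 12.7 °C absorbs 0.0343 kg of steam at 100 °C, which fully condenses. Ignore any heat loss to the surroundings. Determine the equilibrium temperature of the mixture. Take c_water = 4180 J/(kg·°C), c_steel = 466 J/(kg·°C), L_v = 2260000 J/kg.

T_f ≈ 84.8 °C

Taking heat into each body as positive, Σ m c ΔT = 0:
condense steam: −0.0343×2260000 = −77518
  condensed water 100 °C→T: 143.37(T − 100)
  water warms: 0.25×4180×(T − 12.7) = 1045(T − 12.7)
  steel cup: 0.129×466×(T − 12.7) = 60.11(T − 12.7)
1248.5 T = 77518 + 14337 + 14035 = 105890
T ≈ 84.81 °C, under the boiling point, so the assumption holds.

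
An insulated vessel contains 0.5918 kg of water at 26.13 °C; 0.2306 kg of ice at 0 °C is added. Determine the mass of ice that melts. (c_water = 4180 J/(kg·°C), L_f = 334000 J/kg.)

m_melted ≈ 0.194 kg

Heat available from the water dropping to 0 °C: 0.5918×4180×26.13 = 64638 J.
To melt every bit of ice: 0.2306×334000 = 77020 J.
Since 64638 < 77020 J, not all the ice melts; equilibrium is at 0 °C.
m_melt = 64638 / L_f = 0.1935 kg.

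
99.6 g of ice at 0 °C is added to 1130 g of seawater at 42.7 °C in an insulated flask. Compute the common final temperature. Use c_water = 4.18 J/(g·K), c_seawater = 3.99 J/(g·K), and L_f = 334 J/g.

T_f ≈ 32.3 °C

Heat gained plus heat lost sum to zero:
melt ice: 99.6×334 = 33266
  warm the meltwater: 416.33 T
  seawater: 4508.7(T − 42.7)
4925 T = 192521 − 33266 = 159255
T ≈ 32.34 °C (positive, so assuming full melt was valid).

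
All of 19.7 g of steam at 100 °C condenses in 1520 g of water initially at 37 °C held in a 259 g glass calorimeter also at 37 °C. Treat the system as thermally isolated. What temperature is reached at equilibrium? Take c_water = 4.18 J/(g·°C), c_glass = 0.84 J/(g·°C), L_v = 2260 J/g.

T_f ≈ 44.5 °C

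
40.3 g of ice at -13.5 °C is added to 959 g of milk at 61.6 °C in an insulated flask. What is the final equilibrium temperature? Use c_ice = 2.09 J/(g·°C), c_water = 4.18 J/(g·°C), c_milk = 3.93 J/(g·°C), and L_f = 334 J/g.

T_f ≈ 55.3 °C

Energy conservation, ΣQ = 0:
warm ice to 0 °C: 40.3·2.09·(0 − (-13.5)) = 1137.1
  fusion: m_ice L_f = 40.3·334 = 13460
  meltwater 0→T: 40.3·4.18·T = 168.45 T
  milk cools: 959·3.93·(T − 61.6) = 3768.9(T − 61.6)
3937.3 T = 232162 − 14597 = 217565
T ≈ 55.26 °C. Since T > 0 °C, the all-ice-melts assumption holds.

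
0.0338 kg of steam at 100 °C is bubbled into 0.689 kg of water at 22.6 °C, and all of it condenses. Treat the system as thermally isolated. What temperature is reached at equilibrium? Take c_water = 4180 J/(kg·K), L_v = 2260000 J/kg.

T_f ≈ 51.5 °C

Energy balance with sensible and latent terms:
steam→water at 100 °C releases m L_v = 0.0338·2260000 = 76388; condensate cools 100→T: 0.0338·4180·(T − 100) = 141.28(T − 100); water warms: 0.689·4180·(T − 22.6) = 2880(T − 22.6)
3021.3 T = 76388 + 14128 + 65088 = 155605
T ≈ 51.50 °C (< 100 °C, so full condensation is consistent).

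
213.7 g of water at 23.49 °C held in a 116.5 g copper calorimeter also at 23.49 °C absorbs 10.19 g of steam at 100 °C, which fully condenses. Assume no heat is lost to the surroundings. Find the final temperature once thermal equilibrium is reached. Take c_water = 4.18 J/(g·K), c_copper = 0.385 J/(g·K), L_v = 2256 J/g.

T_f ≈ 50.3 °C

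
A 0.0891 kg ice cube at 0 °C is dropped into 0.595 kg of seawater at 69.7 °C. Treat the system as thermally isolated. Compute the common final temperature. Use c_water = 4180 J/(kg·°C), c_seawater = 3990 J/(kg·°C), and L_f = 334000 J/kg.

Energy conservation, ΣQ = 0:
latent heat to melt: 0.0891×334000 = 29759
  warm the meltwater: 372.44 T
  seawater cools: 0.595×3990×(T − 69.7) = 2374(T − 69.7)
2746.5 T = 165471 − 29759 = 135712
T ≈ 49.41 °C (positive, so assuming full melt was valid).

T_f ≈ 49.4 °C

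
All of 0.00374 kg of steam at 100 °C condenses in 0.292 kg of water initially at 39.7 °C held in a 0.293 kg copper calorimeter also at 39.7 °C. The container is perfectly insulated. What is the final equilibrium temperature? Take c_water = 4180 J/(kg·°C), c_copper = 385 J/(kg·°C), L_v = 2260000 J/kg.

T_f ≈ 46.7 °C

Heat gained plus heat lost sum to zero:
latent heat released on condensation: 0.00374·2260000 = 8452.4; condensate cools 100→T: 0.00374·4180·(T − 100) = 15.63(T − 100); water warms: 0.292·4180·(T − 39.7) = 1220.6(T − 39.7); copper cup: 0.293·385·(T − 39.7) = 112.8(T − 39.7)
1349 T = 8452.4 + 1563.3 + 52935 = 62950
T ≈ 46.66 °C (< 100 °C, so full condensation is consistent).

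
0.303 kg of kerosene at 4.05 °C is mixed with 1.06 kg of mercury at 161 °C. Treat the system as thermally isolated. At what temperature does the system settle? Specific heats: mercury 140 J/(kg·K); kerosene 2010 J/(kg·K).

T_f ≈ 34.8 °C

Taking heat into each body as positive, Σ m c ΔT = 0:
1.06*140*(T − 161) + 0.303*2010*(T − 4.05) = 0
148.4(T − 161) + 609.03(T − 4.05) = 0
(148.4 + 609.03) T = 148.4*161 + 609.03*4.05
T = 26359/757.43 ≈ 34.80 °C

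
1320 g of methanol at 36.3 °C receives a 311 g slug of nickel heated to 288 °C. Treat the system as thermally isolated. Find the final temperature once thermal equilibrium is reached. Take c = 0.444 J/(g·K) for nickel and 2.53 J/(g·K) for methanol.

Net heat exchanged in the isolated system is zero:
311·0.444·(T − 288) + 1320·2.53·(T − 36.3) = 0
(138.08 + 3339.6) T = 138.08·288 + 3339.6·36.3
T = 160996/3477.7 ≈ 46.29 °C

T_f ≈ 46.3 °C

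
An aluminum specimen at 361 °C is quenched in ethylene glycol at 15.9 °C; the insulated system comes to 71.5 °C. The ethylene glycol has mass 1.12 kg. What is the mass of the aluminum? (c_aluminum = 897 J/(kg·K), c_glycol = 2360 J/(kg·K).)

m ≈ 0.566 kg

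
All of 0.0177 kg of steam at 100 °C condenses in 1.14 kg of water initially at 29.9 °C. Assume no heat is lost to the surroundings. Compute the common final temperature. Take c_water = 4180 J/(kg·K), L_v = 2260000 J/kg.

T_f ≈ 39.2 °C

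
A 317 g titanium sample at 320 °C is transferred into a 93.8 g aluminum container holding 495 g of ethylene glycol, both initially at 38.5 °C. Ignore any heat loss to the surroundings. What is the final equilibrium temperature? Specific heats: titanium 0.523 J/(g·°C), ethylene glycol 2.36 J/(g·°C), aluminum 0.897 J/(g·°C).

T_f ≈ 71.4 °C

T_f is the heat-capacity-weighted average of the initial temperatures:
T_f = (165.79*320 + 1168.2*38.5 + 84.14*38.5) / (165.79 + 1168.2 + 84.14)
    = 101268 / 1418.1 ≈ 71.41 °C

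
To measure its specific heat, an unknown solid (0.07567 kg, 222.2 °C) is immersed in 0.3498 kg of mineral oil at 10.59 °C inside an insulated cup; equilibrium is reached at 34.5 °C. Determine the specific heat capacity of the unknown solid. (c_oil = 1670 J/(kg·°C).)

m_s c (T_s − T_f) = m_oil c_oil (T_f − T_0):
0.07567×c×(222.2 − 34.5) = 0.3498×1670×(34.5 − 10.59)
14.2 c = 13967  ⇒  c ≈ 983.4 J/(kg·°C)

c ≈ 983 J/(kg·°C)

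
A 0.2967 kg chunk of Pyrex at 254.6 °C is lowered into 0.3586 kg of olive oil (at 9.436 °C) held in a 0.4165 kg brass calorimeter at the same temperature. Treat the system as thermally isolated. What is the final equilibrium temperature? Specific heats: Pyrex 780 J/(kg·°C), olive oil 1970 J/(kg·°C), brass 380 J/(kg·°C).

T_f ≈ 61.2 °C

Heat gained plus heat lost sum to zero:
0.2967*780*(T − 254.6) + 0.3586*1970*(T − 9.436) + 0.4165*380*(T − 9.436) = 0
231.43(T − 254.6) + 706.44(T − 9.436) + 158.27(T − 9.436) = 0
1096.1 T = 67080
T = 67080/1096.1 ≈ 61.20 °C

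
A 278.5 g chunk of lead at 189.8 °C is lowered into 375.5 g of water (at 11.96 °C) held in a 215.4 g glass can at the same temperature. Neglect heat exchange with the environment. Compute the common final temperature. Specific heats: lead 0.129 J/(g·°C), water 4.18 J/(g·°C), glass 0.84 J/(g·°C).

T_f ≈ 15.5 °C

Energy conservation, ΣQ = 0:
278.5×0.129×(T − 189.8) + 375.5×4.18×(T − 11.96) + 215.4×0.84×(T − 11.96) = 0
1786.5 T = 27755
T = 27755/1786.5 ≈ 15.54 °C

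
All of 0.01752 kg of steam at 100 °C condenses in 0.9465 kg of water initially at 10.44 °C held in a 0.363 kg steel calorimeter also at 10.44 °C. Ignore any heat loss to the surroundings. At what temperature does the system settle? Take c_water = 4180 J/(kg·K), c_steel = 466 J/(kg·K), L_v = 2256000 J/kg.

T_f ≈ 21.4 °C

Energy conservation, ΣQ = 0:
latent heat released on condensation: 0.01752×2256000 = 39525; condensate cools 100→T: 0.01752×4180×(T − 100) = 73.23(T − 100); original water: 3956.4(T − 10.44); steel cup: 0.363×466×(T − 10.44) = 169.16(T − 10.44)
4198.8 T = 39525 + 7323.4 + 43071 = 89919
T ≈ 21.42 °C — below 100 °C, confirming all the steam condensed.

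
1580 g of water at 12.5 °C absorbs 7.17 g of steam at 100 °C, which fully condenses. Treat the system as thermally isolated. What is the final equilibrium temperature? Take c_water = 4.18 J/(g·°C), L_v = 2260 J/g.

T_f ≈ 15.3 °C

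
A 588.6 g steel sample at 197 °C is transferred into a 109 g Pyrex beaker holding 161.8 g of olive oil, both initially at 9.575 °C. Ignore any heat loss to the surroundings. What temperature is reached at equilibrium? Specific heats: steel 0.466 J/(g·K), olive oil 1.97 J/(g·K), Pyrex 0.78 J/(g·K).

Setting the total heat transfer to zero:
588.6·0.466·(T − 197) + 161.8·1.97·(T − 9.575) + 109·0.78·(T − 9.575) = 0
274.29(T − 197) + 318.75(T − 9.575) + 85.02(T − 9.575) = 0
678.05 T = 57901
T = 57901/678.05 ≈ 85.39 °C

T_f ≈ 85.4 °C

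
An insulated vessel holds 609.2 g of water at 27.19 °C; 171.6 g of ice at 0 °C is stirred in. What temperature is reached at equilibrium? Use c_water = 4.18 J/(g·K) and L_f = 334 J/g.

Energy conservation, ΣQ = 0:
melt ice: 171.6·334 = 57314; warm the meltwater: 717.29 T; water cools: 609.2·4.18·(T − 27.19) = 2546.5(T − 27.19)
3263.7 T = 69238 − 57314 = 11924
T ≈ 3.65 °C. Since T > 0 °C, the all-ice-melts assumption holds.

T_f ≈ 3.7 °C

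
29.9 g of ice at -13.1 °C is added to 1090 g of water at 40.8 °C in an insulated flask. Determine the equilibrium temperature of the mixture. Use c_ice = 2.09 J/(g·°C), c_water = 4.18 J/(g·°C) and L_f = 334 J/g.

T_f ≈ 37.4 °C

Net heat exchanged in the isolated system is zero:
ice -13.1→0 °C: 29.9·2.09·13.1 = 818.63
  latent heat to melt: 29.9·334 = 9986.6
  warm the meltwater: 124.98 T
  water: 4556.2(T − 40.8)
4681.2 T = 185893 − 10805 = 175088
T ≈ 37.40 °C — above 0 °C, consistent with complete melting.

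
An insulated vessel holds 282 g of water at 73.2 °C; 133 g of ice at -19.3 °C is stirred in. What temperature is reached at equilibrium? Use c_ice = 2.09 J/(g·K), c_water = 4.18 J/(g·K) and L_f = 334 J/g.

T_f ≈ 21.0 °C

Heat gained plus heat lost sum to zero:
warm ice to 0 °C: 133×2.09×(0 − (-19.3)) = 5364.8
  melt ice: 133×334 = 44422
  warm the meltwater: 555.94 T
  water cools: 282×4.18×(T − 73.2) = 1178.8(T − 73.2)
1734.7 T = 86285 − 49787 = 36498
T ≈ 21.04 °C (positive, so assuming full melt was valid).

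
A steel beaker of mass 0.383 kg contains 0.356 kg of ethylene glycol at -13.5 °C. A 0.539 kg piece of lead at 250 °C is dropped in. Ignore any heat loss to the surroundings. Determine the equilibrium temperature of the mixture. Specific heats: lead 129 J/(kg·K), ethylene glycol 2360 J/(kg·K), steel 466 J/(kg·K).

T_f ≈ 3.3 °C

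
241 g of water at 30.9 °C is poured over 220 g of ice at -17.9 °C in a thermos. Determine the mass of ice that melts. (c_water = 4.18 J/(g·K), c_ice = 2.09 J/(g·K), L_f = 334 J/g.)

m_melted ≈ 68.6 g

Cooling the water to 0 °C releases 241×4.18×30.9 = 31128 J.
Warming the ice to 0 °C takes 220×2.09×17.9 = 8230.4 J, leaving 22898 J for melting.
To melt every bit of ice: 220×334 = 73480 J.
That's not enough to melt it all — equilibrium is at 0 °C with ice remaining.
m_melt = 22898 / L_f = 68.56 g.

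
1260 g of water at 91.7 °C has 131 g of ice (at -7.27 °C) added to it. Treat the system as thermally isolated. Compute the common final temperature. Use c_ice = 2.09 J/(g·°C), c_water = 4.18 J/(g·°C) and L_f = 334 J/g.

Sum of m c ΔT and latent-heat terms is zero:
ice -7.27→0 °C: 131×2.09×7.27 = 1990.5; melt ice: 131×334 = 43754; warm the meltwater: 547.58 T; water cools: 1260×4.18×(T − 91.7) = 5266.8(T − 91.7)
5814.4 T = 482966 − 45744 = 437221
T ≈ 75.20 °C (positive, so assuming full melt was valid).

T_f ≈ 75.2 °C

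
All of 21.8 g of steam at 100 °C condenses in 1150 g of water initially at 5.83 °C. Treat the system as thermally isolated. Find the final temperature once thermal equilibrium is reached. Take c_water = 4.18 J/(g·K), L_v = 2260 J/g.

T_f ≈ 17.6 °C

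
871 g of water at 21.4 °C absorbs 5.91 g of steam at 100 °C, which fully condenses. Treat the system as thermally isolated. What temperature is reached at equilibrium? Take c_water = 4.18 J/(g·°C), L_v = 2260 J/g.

Heat gained plus heat lost sum to zero:
steam→water at 100 °C releases m L_v = 5.91×2260 = 13357; condensed water 100 °C→T: 24.7(T − 100); original water: 3640.8(T − 21.4)
3665.5 T = 13357 + 2470.4 + 77913 = 93740
T ≈ 25.57 °C — below 100 °C, confirming all the steam condensed.

T_f ≈ 25.6 °C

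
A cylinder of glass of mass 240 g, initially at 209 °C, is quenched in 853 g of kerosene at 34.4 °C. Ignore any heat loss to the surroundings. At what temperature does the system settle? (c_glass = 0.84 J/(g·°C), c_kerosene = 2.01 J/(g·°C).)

T_f ≈ 52.8 °C

Conservation of energy gives ΣQ = 0:
240×0.84×(T − 209) + 853×2.01×(T − 34.4) = 0
201.6(T − 209) + 1714.5(T − 34.4) = 0
(201.6 + 1714.5) T = 201.6×209 + 1714.5×34.4
T = 101114/1916.1 ≈ 52.77 °C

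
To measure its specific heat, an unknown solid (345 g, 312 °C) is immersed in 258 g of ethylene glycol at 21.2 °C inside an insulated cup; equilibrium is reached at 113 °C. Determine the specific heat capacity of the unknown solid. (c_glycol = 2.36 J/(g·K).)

c ≈ 0.814 J/(g·K)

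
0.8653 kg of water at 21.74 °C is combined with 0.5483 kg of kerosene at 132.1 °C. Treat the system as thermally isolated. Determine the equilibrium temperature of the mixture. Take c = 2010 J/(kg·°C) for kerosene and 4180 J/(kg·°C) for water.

T_f ≈ 47.5 °C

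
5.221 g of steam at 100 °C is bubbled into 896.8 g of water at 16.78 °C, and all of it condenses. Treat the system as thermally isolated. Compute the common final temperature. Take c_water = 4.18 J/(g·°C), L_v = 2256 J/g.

T_f ≈ 20.4 °C

Sum of m c ΔT and latent-heat terms is zero:
condense steam: −5.221·2256 = −11779
  condensed water 100 °C→T: 21.82(T − 100)
  original water: 3748.6(T − 16.78)
3770.4 T = 11779 + 2182.4 + 62902 = 76863
T ≈ 20.39 °C, under the boiling point, so the assumption holds.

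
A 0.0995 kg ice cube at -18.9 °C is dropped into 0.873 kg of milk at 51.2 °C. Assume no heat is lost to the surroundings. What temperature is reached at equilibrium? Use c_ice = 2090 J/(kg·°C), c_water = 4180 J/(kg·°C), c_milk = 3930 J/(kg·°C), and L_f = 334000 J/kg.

Energy conservation, ΣQ = 0:
ice -18.9→0 °C: 0.0995×2090×18.9 = 3930.3
  latent heat to melt: 0.0995×334000 = 33233
  warm the meltwater: 415.91 T
  milk cools: 0.873×3930×(T − 51.2) = 3430.9(T − 51.2)
3846.8 T = 175662 − 37163 = 138498
T ≈ 36.00 °C — above 0 °C, consistent with complete melting.

T_f ≈ 36.0 °C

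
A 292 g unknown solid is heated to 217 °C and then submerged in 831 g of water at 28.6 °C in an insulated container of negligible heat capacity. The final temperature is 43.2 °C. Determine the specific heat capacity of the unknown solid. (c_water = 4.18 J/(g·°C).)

c ≈ 0.999 J/(g·°C)

Conservation of energy gives ΣQ = 0:
292×c×(43.2 − 217) + 831×4.18×(43.2 − 28.6) = 0
-50750 c = -50714
c = -50714/-50750 ≈ 0.9993 J/(g·°C)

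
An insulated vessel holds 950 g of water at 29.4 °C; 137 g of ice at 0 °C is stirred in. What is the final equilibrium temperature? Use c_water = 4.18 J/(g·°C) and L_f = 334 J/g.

T_f ≈ 15.6 °C

Let T be the final temperature. ΣQ_i = 0:
fusion: m_ice L_f = 137·334 = 45758; warm the meltwater: 572.66 T; water cools: 950·4.18·(T − 29.4) = 3971(T − 29.4)
4543.7 T = 116747 − 45758 = 70989
T ≈ 15.62 °C (positive, so assuming full melt was valid).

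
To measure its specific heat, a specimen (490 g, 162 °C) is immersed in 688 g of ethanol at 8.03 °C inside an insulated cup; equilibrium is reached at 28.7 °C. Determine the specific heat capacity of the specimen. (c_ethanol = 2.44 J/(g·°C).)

Heat lost by the specimen = heat gained by the ethanol:
490·c·(162 − 28.7) = 688·2.44·(28.7 − 8.03)
65317 c = 34699  ⇒  c ≈ 0.5312 J/(g·°C)

c ≈ 0.531 J/(g·°C)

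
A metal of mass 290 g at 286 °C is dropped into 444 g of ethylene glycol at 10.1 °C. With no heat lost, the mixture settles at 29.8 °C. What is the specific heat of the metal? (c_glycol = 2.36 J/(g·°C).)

Heat lost by the metal = heat gained by the glycol:
290·c·(286 − 29.8) = 444·2.36·(29.8 − 10.1)
74298 c = 20642  ⇒  c ≈ 0.2778 J/(g·°C)

c ≈ 0.278 J/(g·°C)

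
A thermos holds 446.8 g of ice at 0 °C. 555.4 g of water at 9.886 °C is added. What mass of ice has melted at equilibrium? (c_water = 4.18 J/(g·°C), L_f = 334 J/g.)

m_melted ≈ 68.7 g

Cooling the water to 0 °C releases 555.4·4.18·9.886 = 22951 J.
To melt every bit of ice: 446.8·334 = 149231 J.
That's not enough to melt it all — equilibrium is at 0 °C with ice remaining.
Mass melted = 22951/334 ≈ 68.72 g.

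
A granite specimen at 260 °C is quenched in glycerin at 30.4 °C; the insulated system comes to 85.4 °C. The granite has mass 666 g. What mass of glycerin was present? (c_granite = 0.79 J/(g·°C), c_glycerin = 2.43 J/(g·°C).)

Heat gained plus heat lost sum to zero:
666×0.79×(85.4 − 260) + m×2.43×(85.4 − 30.4) = 0
133.65 m = 91864
m = 91864/133.65 ≈ 687.3 g

m ≈ 687 g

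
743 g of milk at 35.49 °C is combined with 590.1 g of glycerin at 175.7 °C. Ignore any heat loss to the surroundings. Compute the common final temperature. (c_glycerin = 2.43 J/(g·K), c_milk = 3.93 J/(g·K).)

T_f ≈ 81.7 °C

Setting the total heat transfer to zero:
590.1·2.43·(T − 175.7) + 743·3.93·(T − 35.49) = 0
4353.9 T = 355574
T = 355574 / 4353.9 = 81.7 °C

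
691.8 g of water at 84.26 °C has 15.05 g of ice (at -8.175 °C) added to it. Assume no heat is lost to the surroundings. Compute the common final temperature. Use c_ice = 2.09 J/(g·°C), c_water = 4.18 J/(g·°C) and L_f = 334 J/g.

T_f ≈ 80.7 °C

Setting the total heat transfer to zero:
warm ice to 0 °C: 15.05·2.09·(0 − (-8.175)) = 257.14; melt ice: 15.05·334 = 5026.7; warm the meltwater: 62.91 T; water cools: 691.8·4.18·(T − 84.26) = 2891.7(T − 84.26)
2954.6 T = 243657 − 5283.8 = 238373
T ≈ 80.68 °C — above 0 °C, consistent with complete melting.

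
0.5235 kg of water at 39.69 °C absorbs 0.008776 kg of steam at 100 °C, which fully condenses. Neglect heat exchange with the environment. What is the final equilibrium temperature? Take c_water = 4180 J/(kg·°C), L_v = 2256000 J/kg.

T_f ≈ 49.6 °C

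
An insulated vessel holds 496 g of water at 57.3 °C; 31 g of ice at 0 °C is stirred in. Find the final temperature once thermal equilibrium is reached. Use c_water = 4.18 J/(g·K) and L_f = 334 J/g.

Net heat exchanged in the isolated system is zero:
latent heat to melt: 31·334 = 10354
  warm the meltwater: 129.58 T
  water cools: 496·4.18·(T − 57.3) = 2073.3(T − 57.3)
2202.9 T = 118799 − 10354 = 108445
T ≈ 49.23 °C. Since T > 0 °C, the all-ice-melts assumption holds.

T_f ≈ 49.2 °C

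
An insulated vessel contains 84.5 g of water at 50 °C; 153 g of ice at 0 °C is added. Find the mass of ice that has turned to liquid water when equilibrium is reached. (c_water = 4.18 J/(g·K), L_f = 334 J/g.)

Cooling the water to 0 °C releases 84.5×4.18×50 = 17660 J.
Fully melting the ice requires m_ice L_f = 153×334 = 51102 J.
Since 17660 < 51102 J, not all the ice melts; equilibrium is at 0 °C.
m_melted×334 = 17660  ⇒  m_melted ≈ 52.88 g.

m_melted ≈ 52.9 g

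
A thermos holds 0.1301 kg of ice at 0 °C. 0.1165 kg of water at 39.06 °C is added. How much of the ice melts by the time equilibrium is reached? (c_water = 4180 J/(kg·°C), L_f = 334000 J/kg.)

m_melted ≈ 0.0569 kg

Heat available from the water dropping to 0 °C: 0.1165·4180·39.06 = 19021 J.
Fully melting the ice requires m_ice L_f = 0.1301·334000 = 43453 J.
Since 19021 < 43453 J, not all the ice melts; equilibrium is at 0 °C.
m_melted·334000 = 19021  ⇒  m_melted ≈ 0.05695 kg.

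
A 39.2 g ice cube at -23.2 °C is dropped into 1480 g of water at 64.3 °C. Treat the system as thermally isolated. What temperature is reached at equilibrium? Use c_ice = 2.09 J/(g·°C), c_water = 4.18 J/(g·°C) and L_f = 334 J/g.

T_f ≈ 60.3 °C

Energy conservation, ΣQ = 0:
ice -23.2→0 °C: 39.2×2.09×23.2 = 1900.7; melt ice: 39.2×334 = 13093; warm the meltwater: 163.86 T; water cools: 1480×4.18×(T − 64.3) = 6186.4(T − 64.3)
6350.3 T = 397786 − 14994 = 382792
T ≈ 60.28 °C (positive, so assuming full melt was valid).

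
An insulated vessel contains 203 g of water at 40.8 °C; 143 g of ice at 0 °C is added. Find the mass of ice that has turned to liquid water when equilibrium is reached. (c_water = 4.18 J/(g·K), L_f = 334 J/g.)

m_melted ≈ 104 g

Cooling the water to 0 °C releases 203×4.18×40.8 = 34620 J.
Fully melting the ice requires m_ice L_f = 143×334 = 47762 J.
Since 34620 < 47762 J, not all the ice melts; equilibrium is at 0 °C.
Mass melted = 34620/334 ≈ 103.7 g.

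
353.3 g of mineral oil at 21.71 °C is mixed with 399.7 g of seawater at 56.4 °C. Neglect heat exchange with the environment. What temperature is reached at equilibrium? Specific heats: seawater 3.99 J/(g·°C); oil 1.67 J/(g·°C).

T_f ≈ 47.0 °C

Setting the total heat transfer to zero:
399.7·3.99·(T − 56.4) + 353.3·1.67·(T − 21.71) = 0
1594.8(T − 56.4) + 590.01(T − 21.71) = 0
2184.8 T = 102756
T = 102756/2184.8 ≈ 47.03 °C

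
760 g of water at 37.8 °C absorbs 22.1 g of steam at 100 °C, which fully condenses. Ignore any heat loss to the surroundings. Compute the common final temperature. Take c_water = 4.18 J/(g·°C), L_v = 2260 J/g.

T_f ≈ 54.8 °C

Conservation of energy gives ΣQ = 0:
latent heat released on condensation: 22.1·2260 = 49946; condensed water 100 °C→T: 92.38(T − 100); original water: 3176.8(T − 37.8)
3269.2 T = 49946 + 9237.8 + 120083 = 179267
T ≈ 54.84 °C — below 100 °C, confirming all the steam condensed.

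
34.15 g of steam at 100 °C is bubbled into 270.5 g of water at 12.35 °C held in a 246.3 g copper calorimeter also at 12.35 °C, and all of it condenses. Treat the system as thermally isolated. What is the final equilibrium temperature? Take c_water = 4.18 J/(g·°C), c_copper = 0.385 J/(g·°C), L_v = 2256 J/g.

Heat gained plus heat lost sum to zero:
steam→water at 100 °C releases m L_v = 34.15×2256 = 77042; condensate cools 100→T: 34.15×4.18×(T − 100) = 142.75(T − 100); water warms: 270.5×4.18×(T − 12.35) = 1130.7(T − 12.35); cup: 94.83(T − 12.35)
1368.3 T = 77042 + 14275 + 15135 = 106452
T ≈ 77.80 °C (< 100 °C, so full condensation is consistent).

T_f ≈ 77.8 °C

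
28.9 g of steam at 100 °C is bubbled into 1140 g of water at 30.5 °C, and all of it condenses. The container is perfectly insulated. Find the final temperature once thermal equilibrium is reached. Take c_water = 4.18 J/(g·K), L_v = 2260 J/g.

T_f ≈ 45.6 °C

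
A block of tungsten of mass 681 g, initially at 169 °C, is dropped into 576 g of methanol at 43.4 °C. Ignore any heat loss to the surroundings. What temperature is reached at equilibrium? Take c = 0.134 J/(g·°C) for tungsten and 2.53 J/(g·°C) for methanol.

T_f ≈ 50.8 °C

Conservation of energy gives ΣQ = 0:
681*0.134*(T − 169) + 576*2.53*(T − 43.4) = 0
91.25(T − 169) + 1457.3(T − 43.4) = 0
1548.5 T = 78668
T ≈ 50.80 °C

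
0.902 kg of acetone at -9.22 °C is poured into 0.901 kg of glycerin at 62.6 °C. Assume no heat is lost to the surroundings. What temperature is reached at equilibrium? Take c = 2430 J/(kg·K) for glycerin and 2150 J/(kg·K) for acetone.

T_f ≈ 28.9 °C

|Q_glycerin| = |Q_acetone|:
0.901·2430·(62.6 − T) = 0.902·2150·(T − (-9.22))
2189.4(62.6 − T) = 1939.3(T − (-9.22))
4128.7 T = 119178  ⇒  T ≈ 28.87 °C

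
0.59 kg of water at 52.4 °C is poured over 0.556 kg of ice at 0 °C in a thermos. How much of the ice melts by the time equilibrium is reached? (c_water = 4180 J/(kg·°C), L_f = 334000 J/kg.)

Water can give up m c ΔT = 0.59·4180·52.4 = 129229 J before reaching 0 °C.
Fully melting the ice requires m_ice L_f = 0.556·334000 = 185704 J.
Since 129229 < 185704 J, not all the ice melts; equilibrium is at 0 °C.
m_melt = 129229 / L_f = 0.3869 kg.

m_melted ≈ 0.387 kg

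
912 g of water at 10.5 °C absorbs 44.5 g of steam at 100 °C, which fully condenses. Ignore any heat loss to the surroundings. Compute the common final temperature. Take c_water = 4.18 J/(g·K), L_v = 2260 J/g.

T_f ≈ 39.8 °C

Sum of m c ΔT and latent-heat terms is zero:
steam→water at 100 °C releases m L_v = 44.5×2260 = 100570; condensed water 100 °C→T: 186.01(T − 100); water warms: 912×4.18×(T − 10.5) = 3812.2(T − 10.5)
3998.2 T = 100570 + 18601 + 40028 = 159199
T ≈ 39.82 °C — below 100 °C, confirming all the steam condensed.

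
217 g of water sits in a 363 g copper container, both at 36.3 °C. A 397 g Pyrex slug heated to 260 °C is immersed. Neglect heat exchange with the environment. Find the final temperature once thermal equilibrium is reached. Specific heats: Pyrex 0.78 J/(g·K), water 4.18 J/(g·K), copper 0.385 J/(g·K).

T_f ≈ 87.4 °C

T_f = Σ m_i c_i T_i / Σ m_i c_i:
T_f = (309.66*260 + 907.06*36.3 + 139.75*36.3) / (309.66 + 907.06 + 139.75)
    = 118511 / 1356.5 ≈ 87.37 °C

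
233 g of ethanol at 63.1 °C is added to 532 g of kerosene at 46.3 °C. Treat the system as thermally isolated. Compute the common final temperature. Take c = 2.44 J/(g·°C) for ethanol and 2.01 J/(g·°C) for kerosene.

T_f ≈ 52.1 °C

With ΣQ=0 the equilibrium temperature is the m·c-weighted mean:
T_f = (568.52×63.1 + 1069.3×46.3) / (568.52 + 1069.3)
    = 85383 / 1637.8 ≈ 52.13 °C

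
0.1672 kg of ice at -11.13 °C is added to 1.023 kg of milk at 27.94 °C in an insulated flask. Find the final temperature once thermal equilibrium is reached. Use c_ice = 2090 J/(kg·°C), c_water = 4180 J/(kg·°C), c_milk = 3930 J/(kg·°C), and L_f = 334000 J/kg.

Energy balance with sensible and latent terms:
warm ice to 0 °C: 0.1672×2090×(0 − (-11.13)) = 3889.4; fusion: m_ice L_f = 0.1672×334000 = 55845; warm the meltwater: 698.9 T; milk cools: 1.023×3930×(T − 27.94) = 4020.4(T − 27.94)
4719.3 T = 112330 − 59734 = 52596
T ≈ 11.14 °C (positive, so assuming full melt was valid).

T_f ≈ 11.1 °C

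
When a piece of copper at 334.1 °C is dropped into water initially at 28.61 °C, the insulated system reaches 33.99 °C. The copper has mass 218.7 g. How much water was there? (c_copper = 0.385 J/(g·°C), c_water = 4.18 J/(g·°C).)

Let T be the final temperature. ΣQ_i = 0:
218.7·0.385·(33.99 − 334.1) + m·4.18·(33.99 − 28.61) = 0
22.49 m = 25269
m = 25269/22.49 ≈ 1124 g

m ≈ 1120 g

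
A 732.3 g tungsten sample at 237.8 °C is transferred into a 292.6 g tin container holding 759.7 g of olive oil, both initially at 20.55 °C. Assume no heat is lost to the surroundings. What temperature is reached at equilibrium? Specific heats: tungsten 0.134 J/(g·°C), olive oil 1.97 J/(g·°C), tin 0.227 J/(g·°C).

T_f ≈ 33.4 °C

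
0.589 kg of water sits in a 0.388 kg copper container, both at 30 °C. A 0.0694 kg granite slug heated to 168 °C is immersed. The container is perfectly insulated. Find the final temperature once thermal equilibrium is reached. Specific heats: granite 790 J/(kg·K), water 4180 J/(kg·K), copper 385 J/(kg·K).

Taking heat into each body as positive, Σ m c ΔT = 0:
0.0694×790×(T − 168) + 0.589×4180×(T − 30) + 0.388×385×(T − 30) = 0
(54.83 + 2462 + 149.38) T = 54.83×168 + 2462×30 + 149.38×30
T = 87553/2666.2 ≈ 32.84 °C

T_f ≈ 32.8 °C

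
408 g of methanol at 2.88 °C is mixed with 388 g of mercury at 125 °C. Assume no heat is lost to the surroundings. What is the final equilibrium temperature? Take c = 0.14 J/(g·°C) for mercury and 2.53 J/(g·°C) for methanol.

T_f ≈ 9.0 °C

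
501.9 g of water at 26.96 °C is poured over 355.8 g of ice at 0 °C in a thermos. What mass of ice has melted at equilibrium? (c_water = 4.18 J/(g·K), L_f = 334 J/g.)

Heat available from the water dropping to 0 °C: 501.9×4.18×26.96 = 56561 J.
To melt every bit of ice: 355.8×334 = 118837 J.
Since 56561 < 118837 J, not all the ice melts; equilibrium is at 0 °C.
m_melted×334 = 56561  ⇒  m_melted ≈ 169.3 g.

m_melted ≈ 169 g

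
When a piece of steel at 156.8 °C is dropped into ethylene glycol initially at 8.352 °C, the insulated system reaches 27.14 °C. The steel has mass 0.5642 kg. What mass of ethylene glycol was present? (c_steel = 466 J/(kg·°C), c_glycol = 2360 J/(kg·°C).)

m ≈ 0.769 kg

Setting the total heat transfer to zero:
0.5642×466×(27.14 − 156.8) + m×2360×(27.14 − 8.352) = 0
44340 m = 34090
m = 34090/44340 ≈ 0.7688 kg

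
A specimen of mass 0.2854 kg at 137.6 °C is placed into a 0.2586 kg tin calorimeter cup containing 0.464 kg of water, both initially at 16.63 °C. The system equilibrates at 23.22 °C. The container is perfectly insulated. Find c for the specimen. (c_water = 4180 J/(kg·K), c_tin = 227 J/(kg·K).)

c ≈ 403 J/(kg·K)

Net heat exchanged in the isolated system is zero:
0.2854·c·(23.22 − 137.6) + 0.464·4180·(23.22 − 16.63) + 0.2586·227·(23.22 − 16.63) = 0
-32.64 c = -13168
c = -13168/-32.64 ≈ 403.4 J/(kg·K)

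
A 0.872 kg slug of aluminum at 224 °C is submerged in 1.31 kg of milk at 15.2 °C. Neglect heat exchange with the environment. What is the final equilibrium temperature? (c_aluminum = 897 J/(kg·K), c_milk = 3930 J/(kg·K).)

T_f ≈ 42.7 °C

Taking heat into each body as positive, Σ m c ΔT = 0:
0.872·897·(T − 224) + 1.31·3930·(T − 15.2) = 0
5930.5 T = 253463
T ≈ 42.74 °C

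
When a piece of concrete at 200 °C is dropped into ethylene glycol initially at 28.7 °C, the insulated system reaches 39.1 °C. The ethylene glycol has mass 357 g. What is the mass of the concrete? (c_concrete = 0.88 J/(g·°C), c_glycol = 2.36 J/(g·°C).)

Energy conservation, ΣQ = 0:
m×0.88×(39.1 − 200) + 357×2.36×(39.1 − 28.7) = 0
-141.59 m = -8762.2
m = -8762.2/-141.59 ≈ 61.88 g

m ≈ 61.9 g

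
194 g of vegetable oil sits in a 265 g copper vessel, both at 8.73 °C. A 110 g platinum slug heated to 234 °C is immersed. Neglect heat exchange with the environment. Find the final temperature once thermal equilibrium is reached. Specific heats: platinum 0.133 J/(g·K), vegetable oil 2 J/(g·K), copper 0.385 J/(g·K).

T_f ≈ 15.3 °C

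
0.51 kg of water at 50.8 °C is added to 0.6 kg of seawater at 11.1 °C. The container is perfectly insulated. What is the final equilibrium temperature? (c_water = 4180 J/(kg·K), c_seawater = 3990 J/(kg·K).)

T_f ≈ 29.8 °C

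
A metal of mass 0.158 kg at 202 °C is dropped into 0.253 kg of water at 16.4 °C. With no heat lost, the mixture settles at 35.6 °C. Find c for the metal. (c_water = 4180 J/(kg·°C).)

Setting the total heat transfer to zero:
0.158×c×(35.6 − 202) + 0.253×4180×(35.6 − 16.4) = 0
-26.29 c = -20305
c = -20305/-26.29 ≈ 772.3 J/(kg·°C)

c ≈ 772 J/(kg·°C)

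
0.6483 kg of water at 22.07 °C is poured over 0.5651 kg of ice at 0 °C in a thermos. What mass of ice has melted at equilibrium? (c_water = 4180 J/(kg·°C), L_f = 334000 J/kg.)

Water can give up m c ΔT = 0.6483·4180·22.07 = 59807 J before reaching 0 °C.
Melting all 0.5651 kg of ice would need 0.5651·334000 = 188743 J.
59807 J < 188743 J, so only part of the ice melts and the system sits at 0 °C.
m_melted·334000 = 59807  ⇒  m_melted ≈ 0.1791 kg.

m_melted ≈ 0.179 kg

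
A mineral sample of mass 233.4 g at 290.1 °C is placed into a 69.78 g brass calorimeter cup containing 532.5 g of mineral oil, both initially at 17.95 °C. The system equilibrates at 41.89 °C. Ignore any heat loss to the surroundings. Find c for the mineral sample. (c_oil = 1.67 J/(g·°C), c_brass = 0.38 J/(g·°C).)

c ≈ 0.378 J/(g·°C)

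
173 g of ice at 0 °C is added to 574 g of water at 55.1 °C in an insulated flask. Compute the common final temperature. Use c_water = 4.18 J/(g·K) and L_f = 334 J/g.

T_f ≈ 23.8 °C

Taking heat into each body as positive, Σ m c ΔT = 0:
melt ice: 173·334 = 57782
  meltwater 0→T: 173·4.18·T = 723.14 T
  water cools: 574·4.18·(T − 55.1) = 2399.3(T − 55.1)
3122.5 T = 132203 − 57782 = 74421
T ≈ 23.83 °C. Since T > 0 °C, the all-ice-melts assumption holds.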